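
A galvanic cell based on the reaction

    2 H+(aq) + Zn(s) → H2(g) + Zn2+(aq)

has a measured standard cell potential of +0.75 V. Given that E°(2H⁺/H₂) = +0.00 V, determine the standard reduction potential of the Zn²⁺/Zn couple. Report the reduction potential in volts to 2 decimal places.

In the reaction as written the 2H⁺/H₂ couple is reduced (cathode) and Zn²⁺/Zn is oxidized (anode), so E°cell = E°(2H⁺/H₂) − E°(Zn²⁺/Zn).
E°(Zn²⁺/Zn) = E°(cathode) − E°cell = +0.00 − (+0.75) = −0.75 V.

−0.75 V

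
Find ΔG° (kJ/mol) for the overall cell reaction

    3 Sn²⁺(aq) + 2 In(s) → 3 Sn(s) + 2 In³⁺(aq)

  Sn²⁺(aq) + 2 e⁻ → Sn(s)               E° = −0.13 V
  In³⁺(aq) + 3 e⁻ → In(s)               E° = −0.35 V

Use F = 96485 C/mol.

In the reaction as written Sn²⁺(aq) is reduced, so the Sn²⁺/Sn couple is the cathode and In³⁺/In is the anode.
E°cell = −0.13 − (−0.35) = +0.22 V; balancing electrons gives n = 6.
ΔG° = −nFE°cell = −(6)(96485)(+0.22) J/mol = −127 kJ/mol.

−127 kJ/mol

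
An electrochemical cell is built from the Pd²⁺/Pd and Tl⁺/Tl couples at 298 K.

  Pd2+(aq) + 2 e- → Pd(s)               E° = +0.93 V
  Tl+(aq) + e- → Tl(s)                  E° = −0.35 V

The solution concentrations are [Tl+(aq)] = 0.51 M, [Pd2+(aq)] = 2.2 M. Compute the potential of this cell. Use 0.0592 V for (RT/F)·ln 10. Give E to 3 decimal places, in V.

+1.307 V

Pd²⁺/Pd is reduced (cathode, E° = +0.93 V) and Tl⁺/Tl is oxidized (anode).
The standard potential is +0.93 − (−0.35) = +1.28 V and the balanced reaction transfers n = 2 electrons.
Balancing gives Pd2+(aq) + 2 Tl(s) → Pd(s) + 2 Tl+(aq); hence Q = [Tl+(aq)]^2 / [Pd2+(aq)] = 0.118 (log Q = −0.927).
E = E° − (0.0592/n)·log Q = +1.28 − (0.0592/2)(−0.927) = +1.307 V.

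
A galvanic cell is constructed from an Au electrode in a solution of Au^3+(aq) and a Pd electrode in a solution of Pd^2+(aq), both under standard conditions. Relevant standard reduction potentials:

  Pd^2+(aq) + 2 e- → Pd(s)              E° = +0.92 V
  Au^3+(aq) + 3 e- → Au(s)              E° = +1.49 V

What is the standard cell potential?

The Au³⁺/Au couple has the higher E°, so Au ion is reduced (cathode) and Pd is oxidized (anode).
E°cell = E°(cathode) − E°(anode) = +1.49 − (+0.92) = +0.57 V.

+0.57 V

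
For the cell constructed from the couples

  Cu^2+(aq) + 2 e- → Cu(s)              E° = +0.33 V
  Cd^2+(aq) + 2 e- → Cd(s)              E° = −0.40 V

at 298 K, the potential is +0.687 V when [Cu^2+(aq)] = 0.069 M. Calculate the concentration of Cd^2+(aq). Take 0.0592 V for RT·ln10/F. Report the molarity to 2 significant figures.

The Cu²⁺/Cu couple has the larger reduction potential, so it is the cathode: E°cell = +0.33 − (−0.40) = +0.73 V and n = 2.
Since E = E° − (0.0592/n)·log Q, log Q = n(E° − E)/0.0592 = 1.453.
For Cu^2+(aq) + Cd(s) → Cu(s) + Cd^2+(aq), the reaction quotient is Q = [Cd^2+(aq)] / [Cu^2+(aq)].
Isolating [Cd^2+(aq)] in Q = 10^{1.453} yields log [Cd^2+(aq)] = 0.292, i.e. 2.0 M.

2.0 M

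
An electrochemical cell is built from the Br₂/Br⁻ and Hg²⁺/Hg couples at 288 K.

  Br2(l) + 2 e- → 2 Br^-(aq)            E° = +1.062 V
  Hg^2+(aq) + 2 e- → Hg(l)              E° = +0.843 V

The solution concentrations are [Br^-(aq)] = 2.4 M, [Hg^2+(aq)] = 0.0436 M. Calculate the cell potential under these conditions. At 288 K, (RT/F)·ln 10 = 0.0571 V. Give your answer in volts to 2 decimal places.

+0.24 V

Since E°(Br₂/Br⁻) > E°(Hg²⁺/Hg), Br₂/Br⁻ serves as the cathode.
The standard potential is +1.062 − (+0.843) = +0.219 V and the balanced reaction transfers n = 2 electrons.
Balancing gives Br2(l) + Hg(l) → 2 Br^-(aq) + Hg^2+(aq); hence Q = [Br^-(aq)]^2·[Hg^2+(aq)] = 0.251 (log Q = −0.600).
By the Nernst equation, E = +0.219 − (0.0571/2)·(−0.600) = +0.24 V.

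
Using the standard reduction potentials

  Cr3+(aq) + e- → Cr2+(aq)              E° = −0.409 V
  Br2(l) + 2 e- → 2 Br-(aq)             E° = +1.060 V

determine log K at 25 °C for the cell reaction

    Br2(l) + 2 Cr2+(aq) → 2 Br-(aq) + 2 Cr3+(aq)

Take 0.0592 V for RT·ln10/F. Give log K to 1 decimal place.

The Br₂/Br⁻ couple is reduced (cathode); E°cell = +1.060 − (−0.409) = +1.469 V with n = 2.
At equilibrium E = 0, so log K = nE°cell / 0.0592 = (2)(+1.469) / 0.0592 = 49.6.

log K = 49.6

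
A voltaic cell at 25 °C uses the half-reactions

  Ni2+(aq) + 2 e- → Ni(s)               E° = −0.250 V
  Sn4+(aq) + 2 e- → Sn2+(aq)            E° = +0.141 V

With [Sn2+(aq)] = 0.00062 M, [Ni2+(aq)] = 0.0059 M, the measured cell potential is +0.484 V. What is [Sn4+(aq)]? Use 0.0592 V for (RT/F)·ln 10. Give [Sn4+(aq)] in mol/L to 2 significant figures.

Sn⁴⁺/Sn²⁺ is the cathode (higher E°); E°cell = +0.141 − (−0.250) = +0.391 V with n = 2.
Since E = E° − (0.0592/n)·log Q, log Q = n(E° − E)/0.0592 = −3.142.
Balancing electrons gives Sn4+(aq) + Ni(s) → Sn2+(aq) + Ni2+(aq); thus Q = ([Sn2+(aq)]·[Ni2+(aq)]) / [Sn4+(aq)].
Solving for the unknown gives log [Sn4+(aq)] = −2.295, so [Sn4+(aq)] ≈ 0.0051 M.

0.0051 M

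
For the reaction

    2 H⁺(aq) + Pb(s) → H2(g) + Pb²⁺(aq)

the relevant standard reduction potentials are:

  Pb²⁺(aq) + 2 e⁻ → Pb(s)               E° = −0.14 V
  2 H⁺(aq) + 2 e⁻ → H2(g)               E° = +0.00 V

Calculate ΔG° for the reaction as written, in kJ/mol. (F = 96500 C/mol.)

−27.0 kJ/mol

In the reaction as written H⁺(aq) is reduced, so the 2H⁺/H₂ couple is the cathode and Pb²⁺/Pb is the anode.
E°cell = +0.00 − (−0.14) = +0.14 V; balancing electrons gives n = 2.
ΔG° = −nFE°cell = −(2)(96500)(+0.14) J/mol = −27.0 kJ/mol.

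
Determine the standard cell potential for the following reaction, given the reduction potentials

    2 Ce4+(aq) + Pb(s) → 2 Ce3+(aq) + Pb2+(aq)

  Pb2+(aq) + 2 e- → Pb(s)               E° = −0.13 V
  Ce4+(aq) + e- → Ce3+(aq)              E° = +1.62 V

+1.75 V

In the reaction as written, Ce4+(aq) is reduced (cathode) and Pb2+(aq) is produced by oxidation at the anode.
E°cell = E°(cathode) − E°(anode) = +1.62 − (−0.13) = +1.75 V.
The positive value indicates the reaction is spontaneous as written.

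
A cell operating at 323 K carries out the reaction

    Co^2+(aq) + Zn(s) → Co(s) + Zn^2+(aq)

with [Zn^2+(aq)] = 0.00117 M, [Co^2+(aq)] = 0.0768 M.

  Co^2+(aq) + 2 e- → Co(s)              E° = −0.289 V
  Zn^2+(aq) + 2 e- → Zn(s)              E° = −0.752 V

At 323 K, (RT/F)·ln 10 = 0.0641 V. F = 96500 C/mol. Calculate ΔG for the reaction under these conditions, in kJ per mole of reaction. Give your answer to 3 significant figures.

E°cell = −0.289 − (−0.752) = +0.463 V; the balanced reaction transfers n = 2 electrons.
Q = [Zn^2+(aq)] / [Co^2+(aq)] = 0.0152, so log Q = −1.817 and E = +0.463 − (0.0641/2)(−1.817) = +0.5212 V.
Finally ΔG = −nFE = −(2)(96500 C/mol)(+0.5212 V) = −101 kJ/mol.

−101 kJ/mol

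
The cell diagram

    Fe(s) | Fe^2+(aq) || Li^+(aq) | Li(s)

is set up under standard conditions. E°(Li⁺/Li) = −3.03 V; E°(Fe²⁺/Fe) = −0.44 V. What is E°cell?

By convention the left-hand electrode in cell notation is the anode (oxidation) and the right-hand electrode is the cathode (reduction).
E°cell = E°(right) − E°(left) = −3.03 − (−0.44) = −2.59 V.
The negative sign shows that, as written, the cell would require an external voltage to drive the reaction.

−2.59 V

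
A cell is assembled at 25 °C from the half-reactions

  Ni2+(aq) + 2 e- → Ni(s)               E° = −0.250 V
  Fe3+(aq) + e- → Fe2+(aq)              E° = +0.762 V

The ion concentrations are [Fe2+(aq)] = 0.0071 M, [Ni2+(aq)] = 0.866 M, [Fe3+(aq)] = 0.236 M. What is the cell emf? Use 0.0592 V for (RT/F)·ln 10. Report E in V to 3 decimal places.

+1.104 V

The Fe³⁺/Fe²⁺ couple has the more positive E°, so it is the cathode; Ni²⁺/Ni is the anode.
E°cell = +0.762 − (−0.250) = +1.012 V, with n = 2 electrons transferred.
Balancing gives 2 Fe3+(aq) + Ni(s) → 2 Fe2+(aq) + Ni2+(aq); hence Q = ([Fe2+(aq)]^2·[Ni2+(aq)]) / [Fe3+(aq)]^2 = 0.000784 (log Q = −3.106).
By the Nernst equation, E = +1.012 − (0.0592/2)·(−3.106) = +1.104 V.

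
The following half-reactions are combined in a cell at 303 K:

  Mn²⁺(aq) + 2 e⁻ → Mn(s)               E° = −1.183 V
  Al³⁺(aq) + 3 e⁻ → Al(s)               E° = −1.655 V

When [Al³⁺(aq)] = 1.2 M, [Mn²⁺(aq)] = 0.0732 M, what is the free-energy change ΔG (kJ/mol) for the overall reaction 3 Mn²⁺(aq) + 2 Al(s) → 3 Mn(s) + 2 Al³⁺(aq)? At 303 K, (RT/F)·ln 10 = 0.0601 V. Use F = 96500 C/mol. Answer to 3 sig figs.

E°cell = −1.183 − (−1.655) = +0.472 V; the balanced reaction transfers n = 6 electrons.
Here Q = [Al³⁺(aq)]^2 / [Mn²⁺(aq)]^3 = 3.67×10^3 (log Q = 3.565), giving E = +0.472 − (0.0601/6)·(3.565) = +0.4363 V.
Then ΔG = −nFE = −6 × 96500 × +0.4363 J/mol = −253 kJ/mol.

−253 kJ/mol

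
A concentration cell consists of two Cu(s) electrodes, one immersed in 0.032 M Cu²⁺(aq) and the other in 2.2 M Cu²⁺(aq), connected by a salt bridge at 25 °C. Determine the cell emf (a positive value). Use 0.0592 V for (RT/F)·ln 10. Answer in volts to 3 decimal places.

0.054 V

For a concentration cell E°cell = 0, since both electrodes use the same couple.
The compartment with the higher Cu²⁺(aq) concentration (2.2 M) acts as the cathode; ions are reduced there and produced at the dilute (0.032 M) anode.
With n = 2, Ecell = −(0.0592/2)·log([dilute]/[conc]) = −(0.0592/2)·log(0.032/2.2) = +0.054 V.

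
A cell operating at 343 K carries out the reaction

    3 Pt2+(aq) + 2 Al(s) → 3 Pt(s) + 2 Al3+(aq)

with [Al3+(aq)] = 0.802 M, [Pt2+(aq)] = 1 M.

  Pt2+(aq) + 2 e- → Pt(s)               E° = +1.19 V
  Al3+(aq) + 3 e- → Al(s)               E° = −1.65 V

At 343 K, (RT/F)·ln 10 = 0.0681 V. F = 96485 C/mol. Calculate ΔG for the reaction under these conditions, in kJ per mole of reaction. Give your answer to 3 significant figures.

−1650 kJ/mol

E°cell = +1.19 − (−1.65) = +2.84 V; the balanced reaction transfers n = 6 electrons.
Q = [Al3+(aq)]^2 / [Pt2+(aq)]^3 = 0.643, so log Q = −0.192 and E = +2.84 − (0.0681/6)(−0.192) = +2.8422 V.
ΔG = −nFE = −(6)(96485)(+2.8422) J/mol = −1650 kJ/mol.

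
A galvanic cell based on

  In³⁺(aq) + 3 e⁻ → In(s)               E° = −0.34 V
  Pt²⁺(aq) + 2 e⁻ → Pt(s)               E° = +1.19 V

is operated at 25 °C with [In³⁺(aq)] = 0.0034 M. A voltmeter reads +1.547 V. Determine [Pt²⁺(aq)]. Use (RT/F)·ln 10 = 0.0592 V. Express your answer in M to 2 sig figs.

0.085 M

Pt²⁺/Pt is the cathode (higher E°); E°cell = +1.19 − (−0.34) = +1.53 V with n = 6.
Rearranging E = E° − (0.0592/n)·log Q gives log Q = 6(+1.53 − (+1.547))/0.0592 = −1.723.
The balanced reaction is 3 Pt²⁺(aq) + 2 In(s) → 3 Pt(s) + 2 In³⁺(aq), so Q = [In³⁺(aq)]^2 / [Pt²⁺(aq)]^3.
Isolating [Pt²⁺(aq)] in Q = 10^{−1.723} yields log [Pt²⁺(aq)] = −1.071, i.e. 0.085 M.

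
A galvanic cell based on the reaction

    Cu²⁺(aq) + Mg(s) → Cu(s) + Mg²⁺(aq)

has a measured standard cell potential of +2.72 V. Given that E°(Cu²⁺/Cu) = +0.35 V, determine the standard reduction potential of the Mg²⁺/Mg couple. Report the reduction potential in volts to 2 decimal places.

In the reaction as written the Cu²⁺/Cu couple is reduced (cathode) and Mg²⁺/Mg is oxidized (anode), so E°cell = E°(Cu²⁺/Cu) − E°(Mg²⁺/Mg).
E°(Mg²⁺/Mg) = E°(cathode) − E°cell = +0.35 − (+2.72) = −2.37 V.

−2.37 V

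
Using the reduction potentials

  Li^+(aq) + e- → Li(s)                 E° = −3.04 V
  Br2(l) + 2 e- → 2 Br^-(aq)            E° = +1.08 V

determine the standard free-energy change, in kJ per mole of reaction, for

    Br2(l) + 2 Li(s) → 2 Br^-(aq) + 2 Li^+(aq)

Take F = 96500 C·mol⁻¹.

−795 kJ/mol

In the reaction as written Br2(l) is reduced, so the Br₂/Br⁻ couple is the cathode and Li⁺/Li is the anode.
E°cell = +1.08 − (−3.04) = +4.12 V; balancing electrons gives n = 2.
ΔG° = −nFE°cell = −(2)(96500)(+4.12) J/mol = −795 kJ/mol.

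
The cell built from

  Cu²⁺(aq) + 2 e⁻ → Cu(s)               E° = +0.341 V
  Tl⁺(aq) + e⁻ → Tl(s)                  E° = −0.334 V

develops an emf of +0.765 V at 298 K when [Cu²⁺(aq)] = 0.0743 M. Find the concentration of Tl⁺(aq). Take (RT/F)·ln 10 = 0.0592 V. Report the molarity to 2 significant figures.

With Cu²⁺/Cu at the cathode and Tl⁺/Tl at the anode, E°cell = +0.341 − (−0.334) = +0.675 V (n = 2).
Rearranging E = E° − (0.0592/n)·log Q gives log Q = 2(+0.675 − (+0.765))/0.0592 = −3.041.
The balanced reaction is Cu²⁺(aq) + 2 Tl(s) → Cu(s) + 2 Tl⁺(aq), so Q = [Tl⁺(aq)]^2 / [Cu²⁺(aq)].
Substituting the known concentrations and solving, log [Tl⁺(aq)] = −2.085 and [Tl⁺(aq)] = 0.0082 M.

0.0082 M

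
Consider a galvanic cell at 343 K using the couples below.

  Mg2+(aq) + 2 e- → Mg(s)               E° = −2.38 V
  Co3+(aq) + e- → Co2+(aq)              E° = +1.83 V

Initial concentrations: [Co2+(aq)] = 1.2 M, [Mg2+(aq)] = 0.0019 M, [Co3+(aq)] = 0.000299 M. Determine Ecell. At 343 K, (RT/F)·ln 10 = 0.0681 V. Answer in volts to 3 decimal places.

+4.057 V

Since E°(Co³⁺/Co²⁺) > E°(Mg²⁺/Mg), Co³⁺/Co²⁺ serves as the cathode.
E°cell = +1.83 − (−2.38) = +4.21 V, with n = 2 electrons transferred.
Balancing gives 2 Co3+(aq) + Mg(s) → 2 Co2+(aq) + Mg2+(aq); hence Q = ([Co2+(aq)]^2·[Mg2+(aq)]) / [Co3+(aq)]^2 = 3.06×10^4 (log Q = 4.486).
E = E° − (0.0681/n)·log Q = +4.21 − (0.0681/2)(4.486) = +4.057 V.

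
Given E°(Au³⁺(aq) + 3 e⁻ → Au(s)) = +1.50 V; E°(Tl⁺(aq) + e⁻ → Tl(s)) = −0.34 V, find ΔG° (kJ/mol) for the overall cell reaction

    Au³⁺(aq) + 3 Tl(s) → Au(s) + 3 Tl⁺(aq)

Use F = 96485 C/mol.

In the reaction as written Au³⁺(aq) is reduced, so the Au³⁺/Au couple is the cathode and Tl⁺/Tl is the anode.
E°cell = +1.50 − (−0.34) = +1.84 V; balancing electrons gives n = 3.
ΔG° = −nFE°cell = −(3)(96485)(+1.84) J/mol = −533 kJ/mol.

−533 kJ/mol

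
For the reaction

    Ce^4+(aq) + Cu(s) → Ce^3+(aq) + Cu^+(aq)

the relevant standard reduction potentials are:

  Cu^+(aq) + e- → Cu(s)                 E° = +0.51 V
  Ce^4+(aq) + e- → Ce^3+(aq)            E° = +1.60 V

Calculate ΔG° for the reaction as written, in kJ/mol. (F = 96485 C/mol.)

In the reaction as written Ce^4+(aq) is reduced, so the Ce⁴⁺/Ce³⁺ couple is the cathode and Cu⁺/Cu is the anode.
E°cell = +1.60 − (+0.51) = +1.09 V; balancing electrons gives n = 1.
ΔG° = −nFE°cell = −(1)(96485)(+1.09) J/mol = −105 kJ/mol.

−105 kJ/mol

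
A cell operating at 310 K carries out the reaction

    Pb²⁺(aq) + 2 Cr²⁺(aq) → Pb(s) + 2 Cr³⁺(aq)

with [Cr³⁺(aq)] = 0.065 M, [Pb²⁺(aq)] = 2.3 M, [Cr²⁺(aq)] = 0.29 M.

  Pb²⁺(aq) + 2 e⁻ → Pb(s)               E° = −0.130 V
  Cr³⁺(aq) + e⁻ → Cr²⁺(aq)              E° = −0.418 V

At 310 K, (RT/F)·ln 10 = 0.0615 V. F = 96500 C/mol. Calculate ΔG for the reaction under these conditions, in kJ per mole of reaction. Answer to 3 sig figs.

−65.4 kJ/mol

With Pb²⁺/Pb reduced at the cathode, E°cell = −0.130 − (−0.418) = +0.288 V and n = 2.
The reaction quotient is [Cr³⁺(aq)]^2 / ([Pb²⁺(aq)]·[Cr²⁺(aq)]^2) = 0.0218; by Nernst, E = +0.288 − (0.0615/2)(−1.661) = +0.3391 V.
ΔG = −nFE = −(2)(96500)(+0.3391) J/mol = −65.4 kJ/mol.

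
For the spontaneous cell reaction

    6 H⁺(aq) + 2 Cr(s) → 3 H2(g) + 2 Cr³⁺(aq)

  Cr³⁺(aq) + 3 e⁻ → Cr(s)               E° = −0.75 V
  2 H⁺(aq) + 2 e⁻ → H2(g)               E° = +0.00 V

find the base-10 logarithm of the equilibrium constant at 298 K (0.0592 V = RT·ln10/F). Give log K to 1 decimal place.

The 2H⁺/H₂ couple is reduced (cathode); E°cell = +0.00 − (−0.75) = +0.75 V with n = 6.
At equilibrium E = 0, so log K = nE°cell / 0.0592 = (6)(+0.75) / 0.0592 = 76.0.

log K = 76.0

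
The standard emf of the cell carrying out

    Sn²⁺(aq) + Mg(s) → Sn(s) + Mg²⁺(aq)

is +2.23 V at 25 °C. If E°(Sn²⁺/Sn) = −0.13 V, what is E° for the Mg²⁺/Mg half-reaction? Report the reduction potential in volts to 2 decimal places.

−2.36 V

In the reaction as written the Sn²⁺/Sn couple is reduced (cathode) and Mg²⁺/Mg is oxidized (anode), so E°cell = E°(Sn²⁺/Sn) − E°(Mg²⁺/Mg).
E°(Mg²⁺/Mg) = E°(cathode) − E°cell = −0.13 − (+2.23) = −2.36 V.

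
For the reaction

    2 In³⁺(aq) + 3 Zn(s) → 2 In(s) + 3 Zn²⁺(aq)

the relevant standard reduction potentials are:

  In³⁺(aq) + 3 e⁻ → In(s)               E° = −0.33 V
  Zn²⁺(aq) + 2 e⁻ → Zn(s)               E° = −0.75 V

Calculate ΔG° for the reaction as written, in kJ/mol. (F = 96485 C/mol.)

In the reaction as written In³⁺(aq) is reduced, so the In³⁺/In couple is the cathode and Zn²⁺/Zn is the anode.
E°cell = −0.33 − (−0.75) = +0.42 V; balancing electrons gives n = 6.
ΔG° = −nFE°cell = −(6)(96485)(+0.42) J/mol = −243 kJ/mol.

−243 kJ/mol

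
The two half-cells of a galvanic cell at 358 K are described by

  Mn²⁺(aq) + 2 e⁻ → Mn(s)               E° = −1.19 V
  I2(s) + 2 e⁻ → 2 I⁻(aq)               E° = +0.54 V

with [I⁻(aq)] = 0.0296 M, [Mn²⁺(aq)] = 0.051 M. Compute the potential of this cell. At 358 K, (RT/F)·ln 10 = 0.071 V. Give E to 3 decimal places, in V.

+1.884 V

I₂/I⁻ is reduced (cathode, E° = +0.54 V) and Mn²⁺/Mn is oxidized (anode).
The standard potential is +0.54 − (−1.19) = +1.73 V and the balanced reaction transfers n = 2 electrons.
The balanced reaction is I2(s) + Mn(s) → 2 I⁻(aq) + Mn²⁺(aq), so Q = [I⁻(aq)]^2·[Mn²⁺(aq)] = 4.47×10^−5 and log Q = −4.350.
By the Nernst equation, E = +1.73 − (0.071/2)·(−4.350) = +1.884 V.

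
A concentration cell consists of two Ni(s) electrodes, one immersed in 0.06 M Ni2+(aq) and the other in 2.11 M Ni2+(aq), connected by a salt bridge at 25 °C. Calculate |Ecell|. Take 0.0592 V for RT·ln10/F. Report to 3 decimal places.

0.046 V

For a concentration cell E°cell = 0, since both electrodes use the same couple.
The compartment with the higher Ni2+(aq) concentration (2.11 M) acts as the cathode; ions are reduced there and produced at the dilute (0.06 M) anode.
With n = 2, Ecell = −(0.0592/2)·log([dilute]/[conc]) = −(0.0592/2)·log(0.06/2.11) = +0.046 V.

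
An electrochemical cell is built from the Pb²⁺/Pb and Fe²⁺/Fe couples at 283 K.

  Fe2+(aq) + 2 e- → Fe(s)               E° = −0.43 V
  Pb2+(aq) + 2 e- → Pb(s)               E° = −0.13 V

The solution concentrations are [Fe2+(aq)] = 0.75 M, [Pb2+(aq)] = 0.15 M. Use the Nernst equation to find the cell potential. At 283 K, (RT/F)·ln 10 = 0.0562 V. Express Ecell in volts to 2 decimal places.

Pb²⁺/Pb is reduced (cathode, E° = −0.13 V) and Fe²⁺/Fe is oxidized (anode).
E°cell = −0.13 − (−0.43) = +0.30 V, with n = 2 electrons transferred.
Balancing gives Pb2+(aq) + Fe(s) → Pb(s) + Fe2+(aq); hence Q = [Fe2+(aq)] / [Pb2+(aq)] = 5 (log Q = 0.699).
Applying E = E° − (RT ln10/nF)·log Q gives +0.30 − (0.0562/2)(0.699) = +0.28 V.

+0.28 V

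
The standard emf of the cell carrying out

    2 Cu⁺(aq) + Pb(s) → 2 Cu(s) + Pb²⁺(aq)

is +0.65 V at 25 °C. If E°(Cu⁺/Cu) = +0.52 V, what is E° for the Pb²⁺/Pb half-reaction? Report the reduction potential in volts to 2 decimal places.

−0.13 V

In the reaction as written the Cu⁺/Cu couple is reduced (cathode) and Pb²⁺/Pb is oxidized (anode), so E°cell = E°(Cu⁺/Cu) − E°(Pb²⁺/Pb).
E°(Pb²⁺/Pb) = E°(cathode) − E°cell = +0.52 − (+0.65) = −0.13 V.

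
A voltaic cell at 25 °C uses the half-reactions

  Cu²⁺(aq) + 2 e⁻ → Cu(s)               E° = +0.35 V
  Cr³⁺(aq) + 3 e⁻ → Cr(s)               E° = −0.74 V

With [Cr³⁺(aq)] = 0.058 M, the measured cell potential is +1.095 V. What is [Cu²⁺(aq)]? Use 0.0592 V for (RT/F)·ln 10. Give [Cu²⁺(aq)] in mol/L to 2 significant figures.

0.22 M

With Cu²⁺/Cu at the cathode and Cr³⁺/Cr at the anode, E°cell = +0.35 − (−0.74) = +1.09 V (n = 6).
Since E = E° − (0.0592/n)·log Q, log Q = n(E° − E)/0.0592 = −0.507.
Balancing electrons gives 3 Cu²⁺(aq) + 2 Cr(s) → 3 Cu(s) + 2 Cr³⁺(aq); thus Q = [Cr³⁺(aq)]^2 / [Cu²⁺(aq)]^3.
Substituting the known concentrations and solving, log [Cu²⁺(aq)] = −0.655 and [Cu²⁺(aq)] = 0.22 M.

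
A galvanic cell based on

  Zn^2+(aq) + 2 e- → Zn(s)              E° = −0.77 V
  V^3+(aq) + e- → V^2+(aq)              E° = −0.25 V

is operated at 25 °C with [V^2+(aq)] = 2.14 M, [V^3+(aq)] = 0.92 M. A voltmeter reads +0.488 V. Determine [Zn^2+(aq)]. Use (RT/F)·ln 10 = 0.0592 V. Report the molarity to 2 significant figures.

The V³⁺/V²⁺ couple has the larger reduction potential, so it is the cathode: E°cell = −0.25 − (−0.77) = +0.52 V and n = 2.
Rearranging E = E° − (0.0592/n)·log Q gives log Q = 2(+0.52 − (+0.488))/0.0592 = 1.081.
Balancing electrons gives 2 V^3+(aq) + Zn(s) → 2 V^2+(aq) + Zn^2+(aq); thus Q = ([V^2+(aq)]^2·[Zn^2+(aq)]) / [V^3+(aq)]^2.
Substituting the known concentrations and solving, log [Zn^2+(aq)] = 0.348 and [Zn^2+(aq)] = 2.2 M.

2.2 M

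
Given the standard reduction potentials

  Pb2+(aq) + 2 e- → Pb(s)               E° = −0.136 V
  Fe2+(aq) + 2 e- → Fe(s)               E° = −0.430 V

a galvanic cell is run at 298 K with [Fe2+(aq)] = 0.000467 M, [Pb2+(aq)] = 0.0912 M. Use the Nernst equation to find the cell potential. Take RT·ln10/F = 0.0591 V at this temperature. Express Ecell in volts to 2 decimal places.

+0.36 V

Since E°(Pb²⁺/Pb) > E°(Fe²⁺/Fe), Pb²⁺/Pb serves as the cathode.
The standard potential is −0.136 − (−0.430) = +0.294 V and the balanced reaction transfers n = 2 electrons.
The balanced reaction is Pb2+(aq) + Fe(s) → Pb(s) + Fe2+(aq), so Q = [Fe2+(aq)] / [Pb2+(aq)] = 0.00512 and log Q = −2.291.
Applying E = E° − (RT ln10/nF)·log Q gives +0.294 − (0.0591/2)(−2.291) = +0.36 V.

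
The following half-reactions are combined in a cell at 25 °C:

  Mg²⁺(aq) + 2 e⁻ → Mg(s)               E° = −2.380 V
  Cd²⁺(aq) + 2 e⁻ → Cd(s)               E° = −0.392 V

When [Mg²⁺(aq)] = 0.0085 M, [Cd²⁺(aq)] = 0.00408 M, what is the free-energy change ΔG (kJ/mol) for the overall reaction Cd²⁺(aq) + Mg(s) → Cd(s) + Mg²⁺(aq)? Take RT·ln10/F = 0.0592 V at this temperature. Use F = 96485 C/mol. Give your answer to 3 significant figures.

−382 kJ/mol

With Cd²⁺/Cd reduced at the cathode, E°cell = −0.392 − (−2.380) = +1.988 V and n = 2.
Here Q = [Mg²⁺(aq)] / [Cd²⁺(aq)] = 2.08 (log Q = 0.319), giving E = +1.988 − (0.0592/2)·(0.319) = +1.9786 V.
ΔG = −nFE = −(2)(96485)(+1.9786) J/mol = −382 kJ/mol.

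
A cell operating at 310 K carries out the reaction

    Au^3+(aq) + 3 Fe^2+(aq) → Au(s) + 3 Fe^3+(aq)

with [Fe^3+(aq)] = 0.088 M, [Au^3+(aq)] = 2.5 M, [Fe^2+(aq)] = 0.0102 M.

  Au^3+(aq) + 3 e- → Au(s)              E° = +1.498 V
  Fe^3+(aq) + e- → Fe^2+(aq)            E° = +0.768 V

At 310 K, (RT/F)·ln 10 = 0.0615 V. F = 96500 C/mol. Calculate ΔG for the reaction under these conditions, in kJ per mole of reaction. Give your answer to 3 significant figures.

The standard cell potential is +1.498 − (+0.768) = +0.730 V, with n = 3 electrons in the balanced equation.
Here Q = [Fe^3+(aq)]^3 / ([Au^3+(aq)]·[Fe^2+(aq)]^3) = 257 (log Q = 2.410), giving E = +0.730 − (0.0615/3)·(2.410) = +0.6806 V.
Finally ΔG = −nFE = −(3)(96500 C/mol)(+0.6806 V) = −197 kJ/mol.

−197 kJ/mol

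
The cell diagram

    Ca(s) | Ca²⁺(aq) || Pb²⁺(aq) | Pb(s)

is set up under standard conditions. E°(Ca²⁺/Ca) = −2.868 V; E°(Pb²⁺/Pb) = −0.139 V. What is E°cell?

By convention the left-hand electrode in cell notation is the anode (oxidation) and the right-hand electrode is the cathode (reduction).
E°cell = E°(right) − E°(left) = −0.139 − (−2.868) = +2.729 V.

+2.729 V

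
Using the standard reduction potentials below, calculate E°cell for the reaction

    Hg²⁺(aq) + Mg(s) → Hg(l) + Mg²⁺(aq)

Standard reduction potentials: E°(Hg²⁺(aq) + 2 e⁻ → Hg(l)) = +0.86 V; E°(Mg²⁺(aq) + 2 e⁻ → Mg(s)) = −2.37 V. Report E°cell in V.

Hg²⁺(aq) gains electrons, so the Hg²⁺/Hg couple is the cathode; the Mg²⁺/Mg couple is the anode.
E°cell = E°(cathode) − E°(anode) = +0.86 − (−2.37) = +3.23 V.

+3.23 V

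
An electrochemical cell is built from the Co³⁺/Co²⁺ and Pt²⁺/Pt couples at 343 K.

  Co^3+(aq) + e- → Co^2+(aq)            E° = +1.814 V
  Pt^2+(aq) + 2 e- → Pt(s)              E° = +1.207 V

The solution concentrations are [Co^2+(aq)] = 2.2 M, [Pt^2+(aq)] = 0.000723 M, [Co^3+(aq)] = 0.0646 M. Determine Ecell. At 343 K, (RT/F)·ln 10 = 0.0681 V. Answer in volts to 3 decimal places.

Co³⁺/Co²⁺ is reduced (cathode, E° = +1.814 V) and Pt²⁺/Pt is oxidized (anode).
The standard potential is +1.814 − (+1.207) = +0.607 V and the balanced reaction transfers n = 2 electrons.
Balancing gives 2 Co^3+(aq) + Pt(s) → 2 Co^2+(aq) + Pt^2+(aq); hence Q = ([Co^2+(aq)]^2·[Pt^2+(aq)]) / [Co^3+(aq)]^2 = 0.839 (log Q = −0.076).
By the Nernst equation, E = +0.607 − (0.0681/2)·(−0.076) = +0.610 V.

+0.610 V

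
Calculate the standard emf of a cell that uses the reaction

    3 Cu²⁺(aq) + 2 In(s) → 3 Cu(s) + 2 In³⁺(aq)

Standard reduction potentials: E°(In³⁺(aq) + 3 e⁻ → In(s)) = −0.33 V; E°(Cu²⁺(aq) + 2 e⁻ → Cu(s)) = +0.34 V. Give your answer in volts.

+0.67 V

Cu²⁺(aq) gains electrons, so the Cu²⁺/Cu couple is the cathode; the In³⁺/In couple is the anode.
E°cell = E°(cathode) − E°(anode) = +0.34 − (−0.33) = +0.67 V.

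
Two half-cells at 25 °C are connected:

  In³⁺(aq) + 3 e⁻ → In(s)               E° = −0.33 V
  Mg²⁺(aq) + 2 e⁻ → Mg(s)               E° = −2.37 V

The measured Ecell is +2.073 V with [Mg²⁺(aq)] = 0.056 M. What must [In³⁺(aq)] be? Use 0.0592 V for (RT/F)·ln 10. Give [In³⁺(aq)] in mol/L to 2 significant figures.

0.62 M

With In³⁺/In at the cathode and Mg²⁺/Mg at the anode, E°cell = −0.33 − (−2.37) = +2.04 V (n = 6).
Rearranging E = E° − (0.0592/n)·log Q gives log Q = 6(+2.04 − (+2.073))/0.0592 = −3.345.
The balanced reaction is 2 In³⁺(aq) + 3 Mg(s) → 2 In(s) + 3 Mg²⁺(aq), so Q = [Mg²⁺(aq)]^3 / [In³⁺(aq)]^2.
Solving for the unknown gives log [In³⁺(aq)] = −0.205, so [In³⁺(aq)] ≈ 0.62 M.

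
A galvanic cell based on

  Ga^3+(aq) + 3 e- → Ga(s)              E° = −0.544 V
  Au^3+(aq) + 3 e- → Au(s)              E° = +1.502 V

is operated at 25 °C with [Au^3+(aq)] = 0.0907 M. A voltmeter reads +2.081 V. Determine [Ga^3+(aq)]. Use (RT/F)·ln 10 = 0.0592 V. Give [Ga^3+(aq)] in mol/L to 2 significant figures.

0.0015 M

Au³⁺/Au is the cathode (higher E°); E°cell = +1.502 − (−0.544) = +2.046 V with n = 3.
From the Nernst equation, log Q = n(E° − E)/0.0592 = 3·(+2.046 − (+2.081))/0.0592 = −1.774.
The balanced reaction is Au^3+(aq) + Ga(s) → Au(s) + Ga^3+(aq), so Q = [Ga^3+(aq)] / [Au^3+(aq)].
Solving for the unknown gives log [Ga^3+(aq)] = −2.816, so [Ga^3+(aq)] ≈ 0.0015 M.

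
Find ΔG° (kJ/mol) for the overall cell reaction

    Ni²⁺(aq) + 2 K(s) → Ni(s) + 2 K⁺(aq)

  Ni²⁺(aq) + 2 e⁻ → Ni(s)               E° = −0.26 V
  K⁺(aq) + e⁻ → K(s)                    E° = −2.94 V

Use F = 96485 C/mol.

−517 kJ/mol

In the reaction as written Ni²⁺(aq) is reduced, so the Ni²⁺/Ni couple is the cathode and K⁺/K is the anode.
E°cell = −0.26 − (−2.94) = +2.68 V; balancing electrons gives n = 2.
ΔG° = −nFE°cell = −(2)(96485)(+2.68) J/mol = −517 kJ/mol.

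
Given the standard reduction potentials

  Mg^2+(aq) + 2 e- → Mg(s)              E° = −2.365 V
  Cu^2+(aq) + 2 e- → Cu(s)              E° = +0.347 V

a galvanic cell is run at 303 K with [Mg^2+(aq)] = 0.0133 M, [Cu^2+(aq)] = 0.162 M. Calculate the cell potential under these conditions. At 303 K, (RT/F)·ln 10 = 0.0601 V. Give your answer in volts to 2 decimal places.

Since E°(Cu²⁺/Cu) > E°(Mg²⁺/Mg), Cu²⁺/Cu serves as the cathode.
E°cell = +0.347 − (−2.365) = +2.712 V, with n = 2 electrons transferred.
The balanced reaction is Cu^2+(aq) + Mg(s) → Cu(s) + Mg^2+(aq), so Q = [Mg^2+(aq)] / [Cu^2+(aq)] = 0.0821 and log Q = −1.086.
By the Nernst equation, E = +2.712 − (0.0601/2)·(−1.086) = +2.74 V.

+2.74 V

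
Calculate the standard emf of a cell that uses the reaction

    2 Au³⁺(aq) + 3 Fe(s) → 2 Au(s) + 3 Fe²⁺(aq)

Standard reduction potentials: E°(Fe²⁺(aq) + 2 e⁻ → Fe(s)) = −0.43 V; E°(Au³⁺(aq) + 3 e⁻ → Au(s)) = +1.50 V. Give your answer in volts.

Au³⁺(aq) gains electrons, so the Au³⁺/Au couple is the cathode; the Fe²⁺/Fe couple is the anode.
E°cell = E°(cathode) − E°(anode) = +1.50 − (−0.43) = +1.93 V.

+1.93 V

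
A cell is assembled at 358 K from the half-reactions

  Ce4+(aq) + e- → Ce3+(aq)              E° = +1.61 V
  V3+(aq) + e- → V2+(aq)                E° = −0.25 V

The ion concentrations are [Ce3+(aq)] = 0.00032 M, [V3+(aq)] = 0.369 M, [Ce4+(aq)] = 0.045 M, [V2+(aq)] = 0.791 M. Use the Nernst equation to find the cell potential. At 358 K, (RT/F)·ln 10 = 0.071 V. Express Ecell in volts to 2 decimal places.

+2.04 V

Ce⁴⁺/Ce³⁺ is reduced (cathode, E° = +1.61 V) and V³⁺/V²⁺ is oxidized (anode).
E°cell = +1.61 − (−0.25) = +1.86 V, with n = 1 electron transferred.
For the overall reaction Ce4+(aq) + V2+(aq) → Ce3+(aq) + V3+(aq), Q = ([Ce3+(aq)]·[V3+(aq)]) / ([Ce4+(aq)]·[V2+(aq)]) = 0.00332, giving log Q = −2.479.
By the Nernst equation, E = +1.86 − (0.071/1)·(−2.479) = +2.04 V.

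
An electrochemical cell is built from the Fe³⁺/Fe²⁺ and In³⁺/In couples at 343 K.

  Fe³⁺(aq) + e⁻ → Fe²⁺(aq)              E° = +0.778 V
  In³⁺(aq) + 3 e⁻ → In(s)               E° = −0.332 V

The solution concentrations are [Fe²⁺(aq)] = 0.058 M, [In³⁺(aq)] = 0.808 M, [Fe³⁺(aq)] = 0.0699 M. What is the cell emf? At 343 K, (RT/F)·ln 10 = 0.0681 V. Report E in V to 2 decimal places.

Fe³⁺/Fe²⁺ is reduced (cathode, E° = +0.778 V) and In³⁺/In is oxidized (anode).
E°cell = +0.778 − (−0.332) = +1.110 V, with n = 3 electrons transferred.
Balancing gives 3 Fe³⁺(aq) + In(s) → 3 Fe²⁺(aq) + In³⁺(aq); hence Q = ([Fe²⁺(aq)]^3·[In³⁺(aq)]) / [Fe³⁺(aq)]^3 = 0.462 (log Q = −0.336).
E = E° − (0.0681/n)·log Q = +1.110 − (0.0681/3)(−0.336) = +1.12 V.

+1.12 V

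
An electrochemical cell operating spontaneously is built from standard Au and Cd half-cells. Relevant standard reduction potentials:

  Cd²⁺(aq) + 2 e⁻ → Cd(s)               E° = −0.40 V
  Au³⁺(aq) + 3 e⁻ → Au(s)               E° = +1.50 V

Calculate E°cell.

The Au³⁺/Au couple has the higher E°, so Au ion is reduced (cathode) and Cd is oxidized (anode).
E°cell = E°(cathode) − E°(anode) = +1.50 − (−0.40) = +1.90 V.

+1.90 V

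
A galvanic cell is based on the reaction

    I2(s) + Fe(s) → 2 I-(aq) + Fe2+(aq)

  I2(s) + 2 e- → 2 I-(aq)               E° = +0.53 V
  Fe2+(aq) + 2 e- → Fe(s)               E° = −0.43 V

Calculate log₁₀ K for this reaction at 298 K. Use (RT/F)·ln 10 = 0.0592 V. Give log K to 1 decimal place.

log K = 32.4

The I₂/I⁻ couple is reduced (cathode); E°cell = +0.53 − (−0.43) = +0.96 V with n = 2.
At equilibrium E = 0, so log K = nE°cell / 0.0592 = (2)(+0.96) / 0.0592 = 32.4.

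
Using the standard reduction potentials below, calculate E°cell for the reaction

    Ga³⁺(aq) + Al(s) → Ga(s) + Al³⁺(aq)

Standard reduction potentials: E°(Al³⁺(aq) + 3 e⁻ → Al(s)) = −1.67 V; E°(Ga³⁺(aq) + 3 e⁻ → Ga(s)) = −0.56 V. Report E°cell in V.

In the reaction as written, Ga³⁺(aq) is reduced (cathode) and Al³⁺(aq) is produced by oxidation at the anode.
E°cell = E°(cathode) − E°(anode) = −0.56 − (−1.67) = +1.11 V.

+1.11 V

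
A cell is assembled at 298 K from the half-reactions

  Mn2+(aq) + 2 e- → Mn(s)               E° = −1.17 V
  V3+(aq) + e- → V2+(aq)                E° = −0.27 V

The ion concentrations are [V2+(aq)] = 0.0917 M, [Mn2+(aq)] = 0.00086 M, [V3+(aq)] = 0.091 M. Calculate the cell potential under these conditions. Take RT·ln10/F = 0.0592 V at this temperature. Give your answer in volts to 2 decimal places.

+0.99 V

The V³⁺/V²⁺ couple has the more positive E°, so it is the cathode; Mn²⁺/Mn is the anode.
The standard potential is −0.27 − (−1.17) = +0.90 V and the balanced reaction transfers n = 2 electrons.
For the overall reaction 2 V3+(aq) + Mn(s) → 2 V2+(aq) + Mn2+(aq), Q = ([V2+(aq)]^2·[Mn2+(aq)]) / [V3+(aq)]^2 = 0.000873, giving log Q = −3.059.
By the Nernst equation, E = +0.90 − (0.0592/2)·(−3.059) = +0.99 V.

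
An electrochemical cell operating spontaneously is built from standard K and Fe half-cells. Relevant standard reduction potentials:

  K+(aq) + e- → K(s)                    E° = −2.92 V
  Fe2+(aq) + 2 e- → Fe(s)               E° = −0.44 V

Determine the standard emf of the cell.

Of the two couples in this cell, the one with the more positive reduction potential is reduced at the cathode: here that is Fe²⁺/Fe (−0.44 V); K⁺/K (−2.92 V) is the anode.
E°cell = E°(cathode) − E°(anode) = −0.44 − (−2.92) = +2.48 V.

+2.48 V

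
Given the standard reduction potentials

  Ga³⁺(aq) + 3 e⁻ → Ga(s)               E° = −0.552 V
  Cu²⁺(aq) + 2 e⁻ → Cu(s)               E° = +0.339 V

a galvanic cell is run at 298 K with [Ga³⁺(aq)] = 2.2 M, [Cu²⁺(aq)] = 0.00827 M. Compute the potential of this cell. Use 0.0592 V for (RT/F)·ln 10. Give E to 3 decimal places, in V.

Since E°(Cu²⁺/Cu) > E°(Ga³⁺/Ga), Cu²⁺/Cu serves as the cathode.
E°cell = E°cat − E°an = +0.339 − (−0.552) = +0.891 V; n = 6.
The balanced reaction is 3 Cu²⁺(aq) + 2 Ga(s) → 3 Cu(s) + 2 Ga³⁺(aq), so Q = [Ga³⁺(aq)]^2 / [Cu²⁺(aq)]^3 = 8.56×10^6 and log Q = 6.932.
E = E° − (0.0592/n)·log Q = +0.891 − (0.0592/6)(6.932) = +0.823 V.

+0.823 V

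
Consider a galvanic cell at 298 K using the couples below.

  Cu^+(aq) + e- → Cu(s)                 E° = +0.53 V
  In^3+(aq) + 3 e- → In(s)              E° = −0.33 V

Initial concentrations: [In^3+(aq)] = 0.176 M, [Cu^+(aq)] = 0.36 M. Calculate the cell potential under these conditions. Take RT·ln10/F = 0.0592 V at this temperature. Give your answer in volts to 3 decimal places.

+0.849 V

Cu⁺/Cu is reduced (cathode, E° = +0.53 V) and In³⁺/In is oxidized (anode).
The standard potential is +0.53 − (−0.33) = +0.86 V and the balanced reaction transfers n = 3 electrons.
The balanced reaction is 3 Cu^+(aq) + In(s) → 3 Cu(s) + In^3+(aq), so Q = [In^3+(aq)] / [Cu^+(aq)]^3 = 3.77 and log Q = 0.577.
E = E° − (0.0592/n)·log Q = +0.86 − (0.0592/3)(0.577) = +0.849 V.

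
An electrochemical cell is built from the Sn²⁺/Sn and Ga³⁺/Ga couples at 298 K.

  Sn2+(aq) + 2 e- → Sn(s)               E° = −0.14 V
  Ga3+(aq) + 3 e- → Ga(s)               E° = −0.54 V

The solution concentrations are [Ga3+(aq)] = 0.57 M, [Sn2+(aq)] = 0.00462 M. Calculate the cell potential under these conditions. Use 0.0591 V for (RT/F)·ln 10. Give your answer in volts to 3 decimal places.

+0.336 V

Sn²⁺/Sn is reduced (cathode, E° = −0.14 V) and Ga³⁺/Ga is oxidized (anode).
E°cell = −0.14 − (−0.54) = +0.40 V, with n = 6 electrons transferred.
The balanced reaction is 3 Sn2+(aq) + 2 Ga(s) → 3 Sn(s) + 2 Ga3+(aq), so Q = [Ga3+(aq)]^2 / [Sn2+(aq)]^3 = 3.29×10^6 and log Q = 6.518.
E = E° − (0.0591/n)·log Q = +0.40 − (0.0591/6)(6.518) = +0.336 V.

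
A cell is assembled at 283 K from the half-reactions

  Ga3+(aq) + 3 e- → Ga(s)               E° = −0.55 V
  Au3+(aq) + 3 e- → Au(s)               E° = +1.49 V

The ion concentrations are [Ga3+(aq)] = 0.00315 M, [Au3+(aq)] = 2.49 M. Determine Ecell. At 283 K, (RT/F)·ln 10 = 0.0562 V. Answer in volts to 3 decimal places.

Since E°(Au³⁺/Au) > E°(Ga³⁺/Ga), Au³⁺/Au serves as the cathode.
E°cell = E°cat − E°an = +1.49 − (−0.55) = +2.04 V; n = 3.
The balanced reaction is Au3+(aq) + Ga(s) → Au(s) + Ga3+(aq), so Q = [Ga3+(aq)] / [Au3+(aq)] = 0.00127 and log Q = −2.898.
By the Nernst equation, E = +2.04 − (0.0562/3)·(−2.898) = +2.094 V.

+2.094 V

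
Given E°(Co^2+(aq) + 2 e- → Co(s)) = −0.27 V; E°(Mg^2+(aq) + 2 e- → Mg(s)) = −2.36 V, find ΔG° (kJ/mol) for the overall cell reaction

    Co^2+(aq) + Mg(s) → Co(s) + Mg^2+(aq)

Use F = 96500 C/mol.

In the reaction as written Co^2+(aq) is reduced, so the Co²⁺/Co couple is the cathode and Mg²⁺/Mg is the anode.
E°cell = −0.27 − (−2.36) = +2.09 V; balancing electrons gives n = 2.
ΔG° = −nFE°cell = −(2)(96500)(+2.09) J/mol = −403 kJ/mol.

−403 kJ/mol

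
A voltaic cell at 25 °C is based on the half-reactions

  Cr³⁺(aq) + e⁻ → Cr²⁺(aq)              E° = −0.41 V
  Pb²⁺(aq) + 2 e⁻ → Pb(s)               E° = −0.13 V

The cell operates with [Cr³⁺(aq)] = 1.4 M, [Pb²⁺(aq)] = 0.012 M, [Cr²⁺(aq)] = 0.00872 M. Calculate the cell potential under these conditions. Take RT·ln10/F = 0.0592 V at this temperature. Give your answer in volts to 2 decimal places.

+0.09 V

Pb²⁺/Pb is reduced (cathode, E° = −0.13 V) and Cr³⁺/Cr²⁺ is oxidized (anode).
E°cell = −0.13 − (−0.41) = +0.28 V, with n = 2 electrons transferred.
The balanced reaction is Pb²⁺(aq) + 2 Cr²⁺(aq) → Pb(s) + 2 Cr³⁺(aq), so Q = [Cr³⁺(aq)]^2 / ([Pb²⁺(aq)]·[Cr²⁺(aq)]^2) = 2.15×10^6 and log Q = 6.332.
E = E° − (0.0592/n)·log Q = +0.28 − (0.0592/2)(6.332) = +0.09 V.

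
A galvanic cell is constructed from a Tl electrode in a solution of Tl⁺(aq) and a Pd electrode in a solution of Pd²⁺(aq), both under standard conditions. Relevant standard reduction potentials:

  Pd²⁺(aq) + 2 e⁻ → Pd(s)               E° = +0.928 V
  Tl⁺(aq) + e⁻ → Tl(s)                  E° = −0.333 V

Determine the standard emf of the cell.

+1.261 V

The Pd²⁺/Pd couple has the higher E°, so Pd ion is reduced (cathode) and Tl is oxidized (anode).
E°cell = E°(cathode) − E°(anode) = +0.928 − (−0.333) = +1.261 V.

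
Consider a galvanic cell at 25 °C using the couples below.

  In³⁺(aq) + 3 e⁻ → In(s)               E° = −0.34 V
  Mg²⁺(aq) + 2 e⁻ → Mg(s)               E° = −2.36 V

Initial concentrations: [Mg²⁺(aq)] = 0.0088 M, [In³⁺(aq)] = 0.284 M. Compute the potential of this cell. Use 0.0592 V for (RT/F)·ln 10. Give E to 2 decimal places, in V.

Since E°(In³⁺/In) > E°(Mg²⁺/Mg), In³⁺/In serves as the cathode.
E°cell = −0.34 − (−2.36) = +2.02 V, with n = 6 electrons transferred.
The balanced reaction is 2 In³⁺(aq) + 3 Mg(s) → 2 In(s) + 3 Mg²⁺(aq), so Q = [Mg²⁺(aq)]^3 / [In³⁺(aq)]^2 = 8.45×10^−6 and log Q = −5.073.
Applying E = E° − (RT ln10/nF)·log Q gives +2.02 − (0.0592/6)(−5.073) = +2.07 V.

+2.07 V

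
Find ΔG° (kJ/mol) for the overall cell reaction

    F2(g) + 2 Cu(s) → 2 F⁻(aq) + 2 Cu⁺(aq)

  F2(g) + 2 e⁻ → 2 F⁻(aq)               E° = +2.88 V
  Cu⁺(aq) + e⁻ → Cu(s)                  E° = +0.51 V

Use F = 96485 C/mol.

−457 kJ/mol

In the reaction as written F2(g) is reduced, so the F₂/F⁻ couple is the cathode and Cu⁺/Cu is the anode.
E°cell = +2.88 − (+0.51) = +2.37 V; balancing electrons gives n = 2.
ΔG° = −nFE°cell = −(2)(96485)(+2.37) J/mol = −457 kJ/mol.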